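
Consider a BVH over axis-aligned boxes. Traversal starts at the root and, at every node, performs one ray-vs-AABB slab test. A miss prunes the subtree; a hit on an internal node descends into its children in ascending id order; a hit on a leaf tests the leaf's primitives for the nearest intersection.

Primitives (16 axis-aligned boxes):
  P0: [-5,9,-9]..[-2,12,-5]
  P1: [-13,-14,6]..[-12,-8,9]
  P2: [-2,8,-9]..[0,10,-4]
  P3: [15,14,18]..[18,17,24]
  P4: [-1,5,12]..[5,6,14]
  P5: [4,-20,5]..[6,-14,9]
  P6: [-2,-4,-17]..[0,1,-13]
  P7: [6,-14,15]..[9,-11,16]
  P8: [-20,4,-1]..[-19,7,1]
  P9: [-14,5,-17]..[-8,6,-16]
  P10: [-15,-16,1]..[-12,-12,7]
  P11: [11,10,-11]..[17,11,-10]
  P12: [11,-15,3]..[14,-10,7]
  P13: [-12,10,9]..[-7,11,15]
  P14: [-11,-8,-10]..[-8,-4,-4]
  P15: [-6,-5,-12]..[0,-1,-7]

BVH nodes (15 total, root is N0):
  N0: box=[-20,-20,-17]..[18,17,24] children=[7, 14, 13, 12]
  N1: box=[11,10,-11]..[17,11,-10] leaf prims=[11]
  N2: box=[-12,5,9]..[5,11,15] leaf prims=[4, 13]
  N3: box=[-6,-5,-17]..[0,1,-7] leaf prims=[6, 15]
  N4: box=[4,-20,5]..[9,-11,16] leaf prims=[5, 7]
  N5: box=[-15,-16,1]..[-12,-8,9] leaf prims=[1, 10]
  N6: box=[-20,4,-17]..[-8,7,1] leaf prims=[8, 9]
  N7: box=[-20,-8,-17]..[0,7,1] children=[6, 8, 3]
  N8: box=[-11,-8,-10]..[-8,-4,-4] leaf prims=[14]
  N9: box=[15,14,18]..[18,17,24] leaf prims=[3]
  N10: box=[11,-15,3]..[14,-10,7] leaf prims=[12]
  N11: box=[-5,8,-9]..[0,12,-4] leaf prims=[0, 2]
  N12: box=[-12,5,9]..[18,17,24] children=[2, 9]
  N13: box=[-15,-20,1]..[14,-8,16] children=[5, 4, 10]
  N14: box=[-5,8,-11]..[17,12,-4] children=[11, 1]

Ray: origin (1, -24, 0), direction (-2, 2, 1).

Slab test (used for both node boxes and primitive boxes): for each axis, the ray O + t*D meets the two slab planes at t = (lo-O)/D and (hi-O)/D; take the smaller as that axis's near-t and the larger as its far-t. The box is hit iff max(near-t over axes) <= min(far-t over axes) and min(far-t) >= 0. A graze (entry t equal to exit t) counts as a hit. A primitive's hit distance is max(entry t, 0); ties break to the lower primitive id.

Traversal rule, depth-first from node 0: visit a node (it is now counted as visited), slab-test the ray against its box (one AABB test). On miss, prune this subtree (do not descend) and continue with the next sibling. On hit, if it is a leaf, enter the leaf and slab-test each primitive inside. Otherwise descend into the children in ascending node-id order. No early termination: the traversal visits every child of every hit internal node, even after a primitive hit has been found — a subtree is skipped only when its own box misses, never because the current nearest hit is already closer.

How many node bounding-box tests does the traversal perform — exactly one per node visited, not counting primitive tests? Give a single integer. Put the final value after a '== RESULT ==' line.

Walk:
N0 x:[-17/2,21/2] y:[2,41/2] z:[-17,24] -> hit [2,21/2], descend [7, 12, 13, 14]
  N7 x:[1/2,21/2] y:[8,31/2] z:[-17,1] -> miss, prune
  N12 x:[-17/2,13/2] y:[29/2,41/2] z:[9,24] -> miss, prune
  N13 x:[-13/2,8] y:[2,8] z:[1,16] -> hit [2,8], descend [4, 5, 10]
    N4 x:[-4,-3/2] y:[2,13/2] z:[5,16] -> miss, prune
    N5 x:[13/2,8] y:[4,8] z:[1,9] -> hit [13/2,8] leaf, test {P1@t=13/2, P10(miss)}
    N10 x:[-13/2,-5] y:[9/2,7] z:[3,7] -> miss, prune
  N14 x:[-8,3] y:[16,18] z:[-11,-4] -> miss, prune

8 AABB tests over nodes [0, 7, 12, 13, 4, 5, 10, 14]; 1 leaf entered; closest P1.

== RESULT ==
8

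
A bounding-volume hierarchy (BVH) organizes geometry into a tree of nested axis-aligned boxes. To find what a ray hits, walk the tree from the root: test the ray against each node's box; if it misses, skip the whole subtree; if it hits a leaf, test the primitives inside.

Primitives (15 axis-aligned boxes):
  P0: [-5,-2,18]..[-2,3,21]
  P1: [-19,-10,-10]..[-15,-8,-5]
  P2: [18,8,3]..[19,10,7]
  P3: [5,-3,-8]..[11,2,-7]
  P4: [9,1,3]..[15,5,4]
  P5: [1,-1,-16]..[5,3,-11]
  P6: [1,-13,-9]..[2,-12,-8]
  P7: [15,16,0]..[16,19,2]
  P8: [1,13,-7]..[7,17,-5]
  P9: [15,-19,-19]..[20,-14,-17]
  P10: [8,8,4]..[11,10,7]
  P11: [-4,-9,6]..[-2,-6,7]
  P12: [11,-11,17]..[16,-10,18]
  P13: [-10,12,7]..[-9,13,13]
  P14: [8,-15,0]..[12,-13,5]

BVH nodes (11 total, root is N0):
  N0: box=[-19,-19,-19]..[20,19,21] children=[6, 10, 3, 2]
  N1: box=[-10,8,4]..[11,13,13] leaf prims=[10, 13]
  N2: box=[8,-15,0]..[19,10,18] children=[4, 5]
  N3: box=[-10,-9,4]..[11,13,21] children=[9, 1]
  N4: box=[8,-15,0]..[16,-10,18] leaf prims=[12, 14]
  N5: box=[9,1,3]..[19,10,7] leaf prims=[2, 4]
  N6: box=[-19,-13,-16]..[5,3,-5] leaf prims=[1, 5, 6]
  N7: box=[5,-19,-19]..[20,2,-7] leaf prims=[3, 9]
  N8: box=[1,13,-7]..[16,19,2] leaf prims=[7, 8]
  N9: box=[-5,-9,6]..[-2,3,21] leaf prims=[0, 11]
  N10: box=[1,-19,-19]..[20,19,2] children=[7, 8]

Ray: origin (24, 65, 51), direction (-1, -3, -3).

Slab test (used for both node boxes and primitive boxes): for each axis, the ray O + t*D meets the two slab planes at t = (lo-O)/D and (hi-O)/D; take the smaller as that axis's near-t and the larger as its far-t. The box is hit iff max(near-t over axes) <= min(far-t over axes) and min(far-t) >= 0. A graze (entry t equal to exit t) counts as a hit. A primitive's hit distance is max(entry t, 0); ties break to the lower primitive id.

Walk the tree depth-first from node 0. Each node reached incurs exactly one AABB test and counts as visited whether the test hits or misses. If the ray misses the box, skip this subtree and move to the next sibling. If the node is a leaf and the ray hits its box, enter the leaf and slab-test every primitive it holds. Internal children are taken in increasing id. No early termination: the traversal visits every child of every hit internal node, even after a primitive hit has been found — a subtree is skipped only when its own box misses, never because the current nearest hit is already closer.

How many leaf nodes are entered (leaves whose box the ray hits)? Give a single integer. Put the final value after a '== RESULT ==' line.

Trace the traversal:
N0 x:[4,43] y:[46/3,28] z:[10,70/3] -> hit [46/3,70/3], descend [2, 3, 6, 10]
  N2 x:[5,16] y:[55/3,80/3] z:[11,17] -> miss, prune
  N3 x:[13,34] y:[52/3,74/3] z:[10,47/3] -> miss, prune
  N6 x:[19,43] y:[62/3,26] z:[56/3,67/3] -> hit [62/3,67/3] leaf, test {P1(miss), P5@t=62/3, P6(miss)}
  N10 x:[4,23] y:[46/3,28] z:[49/3,70/3] -> hit [49/3,23], descend [7, 8]
    N7 x:[4,19] y:[21,28] z:[58/3,70/3] -> miss, prune
    N8 x:[8,23] y:[46/3,52/3] z:[49/3,58/3] -> hit [49/3,52/3] leaf, test {P7(miss), P8(miss)}

Visited [0, 2, 3, 6, 10, 7, 8]. Tests: 7 box, 2 leaf. Nearest: P5.

== RESULT ==
2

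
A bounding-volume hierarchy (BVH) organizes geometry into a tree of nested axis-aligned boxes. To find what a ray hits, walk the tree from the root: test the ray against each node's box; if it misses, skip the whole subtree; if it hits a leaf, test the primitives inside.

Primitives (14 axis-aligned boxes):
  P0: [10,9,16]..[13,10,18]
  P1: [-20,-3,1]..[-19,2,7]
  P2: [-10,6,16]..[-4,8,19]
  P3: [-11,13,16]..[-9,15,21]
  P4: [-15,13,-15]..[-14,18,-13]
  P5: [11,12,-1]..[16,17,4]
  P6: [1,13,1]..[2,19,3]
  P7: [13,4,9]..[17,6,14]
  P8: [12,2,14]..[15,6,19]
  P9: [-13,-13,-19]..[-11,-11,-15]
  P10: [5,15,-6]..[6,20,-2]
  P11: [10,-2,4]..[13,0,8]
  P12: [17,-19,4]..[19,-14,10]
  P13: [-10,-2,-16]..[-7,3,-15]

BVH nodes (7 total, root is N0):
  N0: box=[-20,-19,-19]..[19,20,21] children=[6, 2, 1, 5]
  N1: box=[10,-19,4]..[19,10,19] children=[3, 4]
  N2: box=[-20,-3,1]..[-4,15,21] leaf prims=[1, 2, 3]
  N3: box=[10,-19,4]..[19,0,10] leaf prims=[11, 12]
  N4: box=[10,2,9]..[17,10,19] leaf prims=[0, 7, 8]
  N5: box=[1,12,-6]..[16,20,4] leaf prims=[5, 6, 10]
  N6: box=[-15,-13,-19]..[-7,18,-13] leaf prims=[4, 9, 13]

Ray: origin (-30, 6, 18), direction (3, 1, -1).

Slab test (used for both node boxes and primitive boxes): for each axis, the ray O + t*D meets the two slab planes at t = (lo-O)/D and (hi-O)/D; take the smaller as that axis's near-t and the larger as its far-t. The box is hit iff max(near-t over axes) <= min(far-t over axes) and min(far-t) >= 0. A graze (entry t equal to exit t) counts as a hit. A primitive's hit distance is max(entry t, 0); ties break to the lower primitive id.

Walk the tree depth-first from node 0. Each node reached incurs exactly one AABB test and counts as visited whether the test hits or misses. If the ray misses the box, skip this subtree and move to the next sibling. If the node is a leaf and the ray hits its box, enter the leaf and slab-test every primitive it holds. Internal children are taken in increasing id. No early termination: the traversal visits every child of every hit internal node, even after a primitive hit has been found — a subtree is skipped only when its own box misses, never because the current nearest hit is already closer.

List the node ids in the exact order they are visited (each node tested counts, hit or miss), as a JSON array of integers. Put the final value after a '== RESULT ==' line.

Traverse from the root:
N0 x:[10/3,49/3] y:[-25,14] z:[-3,37] -> hit [10/3,14], descend [1, 2, 5, 6]
  N1 x:[40/3,49/3] y:[-25,4] z:[-1,14] -> miss, prune
  N2 x:[10/3,26/3] y:[-9,9] z:[-3,17] -> hit [10/3,26/3] leaf, test {P1(miss), P2(miss), P3(miss)}
  N5 x:[31/3,46/3] y:[6,14] z:[14,24] -> hit [14,14] leaf, test {P5(miss), P6(miss), P10(miss)}
  N6 x:[5,23/3] y:[-19,12] z:[31,37] -> miss, prune

5 AABB tests over nodes [0, 1, 2, 5, 6]; 2 leaves entered; closest miss.

== RESULT ==
[0, 1, 2, 5, 6]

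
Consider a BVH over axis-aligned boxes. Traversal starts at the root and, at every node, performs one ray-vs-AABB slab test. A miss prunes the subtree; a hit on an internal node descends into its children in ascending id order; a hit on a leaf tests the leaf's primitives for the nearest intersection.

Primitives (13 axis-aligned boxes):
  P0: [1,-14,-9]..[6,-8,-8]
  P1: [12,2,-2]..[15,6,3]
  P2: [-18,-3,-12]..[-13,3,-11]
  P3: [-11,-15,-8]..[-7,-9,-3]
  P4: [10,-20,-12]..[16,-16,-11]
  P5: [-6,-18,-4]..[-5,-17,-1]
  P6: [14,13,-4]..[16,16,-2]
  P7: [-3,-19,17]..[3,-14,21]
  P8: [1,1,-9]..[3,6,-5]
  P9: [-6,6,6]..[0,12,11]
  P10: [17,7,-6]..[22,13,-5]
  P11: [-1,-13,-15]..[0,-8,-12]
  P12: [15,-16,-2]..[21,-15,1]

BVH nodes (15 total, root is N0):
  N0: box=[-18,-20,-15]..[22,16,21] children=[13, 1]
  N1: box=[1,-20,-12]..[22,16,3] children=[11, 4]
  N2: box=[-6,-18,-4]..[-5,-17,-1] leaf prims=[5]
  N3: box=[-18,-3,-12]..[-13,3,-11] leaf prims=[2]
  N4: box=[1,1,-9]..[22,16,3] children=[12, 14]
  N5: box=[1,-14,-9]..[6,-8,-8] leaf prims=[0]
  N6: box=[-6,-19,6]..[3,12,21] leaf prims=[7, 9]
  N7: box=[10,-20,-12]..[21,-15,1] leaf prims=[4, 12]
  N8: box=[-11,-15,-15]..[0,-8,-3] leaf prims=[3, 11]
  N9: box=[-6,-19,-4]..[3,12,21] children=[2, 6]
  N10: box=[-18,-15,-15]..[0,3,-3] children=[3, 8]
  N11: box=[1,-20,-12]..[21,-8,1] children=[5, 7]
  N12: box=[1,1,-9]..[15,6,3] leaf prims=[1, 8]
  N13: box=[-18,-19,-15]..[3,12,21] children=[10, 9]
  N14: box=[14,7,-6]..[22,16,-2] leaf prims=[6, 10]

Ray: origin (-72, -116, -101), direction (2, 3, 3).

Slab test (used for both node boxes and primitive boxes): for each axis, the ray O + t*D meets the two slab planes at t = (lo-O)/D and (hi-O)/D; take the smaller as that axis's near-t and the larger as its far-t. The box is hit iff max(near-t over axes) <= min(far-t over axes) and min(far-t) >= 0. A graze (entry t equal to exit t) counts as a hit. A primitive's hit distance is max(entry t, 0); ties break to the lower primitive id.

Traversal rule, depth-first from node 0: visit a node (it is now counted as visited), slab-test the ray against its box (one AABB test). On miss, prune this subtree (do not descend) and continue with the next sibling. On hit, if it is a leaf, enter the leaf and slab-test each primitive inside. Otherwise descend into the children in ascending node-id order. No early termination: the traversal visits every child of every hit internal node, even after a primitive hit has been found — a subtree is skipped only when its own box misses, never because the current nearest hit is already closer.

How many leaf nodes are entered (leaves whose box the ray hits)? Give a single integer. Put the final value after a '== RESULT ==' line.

Traverse from the root:
N0 x:[27,47] y:[32,44] z:[86/3,122/3] -> hit [32,122/3], descend [1, 13]
  N1 x:[73/2,47] y:[32,44] z:[89/3,104/3] -> miss, prune
  N13 x:[27,75/2] y:[97/3,128/3] z:[86/3,122/3] -> hit [97/3,75/2], descend [9, 10]
    N9 x:[33,75/2] y:[97/3,128/3] z:[97/3,122/3] -> hit [33,75/2], descend [2, 6]
      N2 x:[33,67/2] y:[98/3,33] z:[97/3,100/3] -> hit [33,33] leaf, test {P5@t=33}
      N6 x:[33,75/2] y:[97/3,128/3] z:[107/3,122/3] -> hit [107/3,75/2] leaf, test {P7(miss), P9(miss)}
    N10 x:[27,36] y:[101/3,119/3] z:[86/3,98/3] -> miss, prune

order=[0, 1, 13, 9, 2, 6, 10]  |boxes|=7  |leaves|=2  hit=P5

== RESULT ==
2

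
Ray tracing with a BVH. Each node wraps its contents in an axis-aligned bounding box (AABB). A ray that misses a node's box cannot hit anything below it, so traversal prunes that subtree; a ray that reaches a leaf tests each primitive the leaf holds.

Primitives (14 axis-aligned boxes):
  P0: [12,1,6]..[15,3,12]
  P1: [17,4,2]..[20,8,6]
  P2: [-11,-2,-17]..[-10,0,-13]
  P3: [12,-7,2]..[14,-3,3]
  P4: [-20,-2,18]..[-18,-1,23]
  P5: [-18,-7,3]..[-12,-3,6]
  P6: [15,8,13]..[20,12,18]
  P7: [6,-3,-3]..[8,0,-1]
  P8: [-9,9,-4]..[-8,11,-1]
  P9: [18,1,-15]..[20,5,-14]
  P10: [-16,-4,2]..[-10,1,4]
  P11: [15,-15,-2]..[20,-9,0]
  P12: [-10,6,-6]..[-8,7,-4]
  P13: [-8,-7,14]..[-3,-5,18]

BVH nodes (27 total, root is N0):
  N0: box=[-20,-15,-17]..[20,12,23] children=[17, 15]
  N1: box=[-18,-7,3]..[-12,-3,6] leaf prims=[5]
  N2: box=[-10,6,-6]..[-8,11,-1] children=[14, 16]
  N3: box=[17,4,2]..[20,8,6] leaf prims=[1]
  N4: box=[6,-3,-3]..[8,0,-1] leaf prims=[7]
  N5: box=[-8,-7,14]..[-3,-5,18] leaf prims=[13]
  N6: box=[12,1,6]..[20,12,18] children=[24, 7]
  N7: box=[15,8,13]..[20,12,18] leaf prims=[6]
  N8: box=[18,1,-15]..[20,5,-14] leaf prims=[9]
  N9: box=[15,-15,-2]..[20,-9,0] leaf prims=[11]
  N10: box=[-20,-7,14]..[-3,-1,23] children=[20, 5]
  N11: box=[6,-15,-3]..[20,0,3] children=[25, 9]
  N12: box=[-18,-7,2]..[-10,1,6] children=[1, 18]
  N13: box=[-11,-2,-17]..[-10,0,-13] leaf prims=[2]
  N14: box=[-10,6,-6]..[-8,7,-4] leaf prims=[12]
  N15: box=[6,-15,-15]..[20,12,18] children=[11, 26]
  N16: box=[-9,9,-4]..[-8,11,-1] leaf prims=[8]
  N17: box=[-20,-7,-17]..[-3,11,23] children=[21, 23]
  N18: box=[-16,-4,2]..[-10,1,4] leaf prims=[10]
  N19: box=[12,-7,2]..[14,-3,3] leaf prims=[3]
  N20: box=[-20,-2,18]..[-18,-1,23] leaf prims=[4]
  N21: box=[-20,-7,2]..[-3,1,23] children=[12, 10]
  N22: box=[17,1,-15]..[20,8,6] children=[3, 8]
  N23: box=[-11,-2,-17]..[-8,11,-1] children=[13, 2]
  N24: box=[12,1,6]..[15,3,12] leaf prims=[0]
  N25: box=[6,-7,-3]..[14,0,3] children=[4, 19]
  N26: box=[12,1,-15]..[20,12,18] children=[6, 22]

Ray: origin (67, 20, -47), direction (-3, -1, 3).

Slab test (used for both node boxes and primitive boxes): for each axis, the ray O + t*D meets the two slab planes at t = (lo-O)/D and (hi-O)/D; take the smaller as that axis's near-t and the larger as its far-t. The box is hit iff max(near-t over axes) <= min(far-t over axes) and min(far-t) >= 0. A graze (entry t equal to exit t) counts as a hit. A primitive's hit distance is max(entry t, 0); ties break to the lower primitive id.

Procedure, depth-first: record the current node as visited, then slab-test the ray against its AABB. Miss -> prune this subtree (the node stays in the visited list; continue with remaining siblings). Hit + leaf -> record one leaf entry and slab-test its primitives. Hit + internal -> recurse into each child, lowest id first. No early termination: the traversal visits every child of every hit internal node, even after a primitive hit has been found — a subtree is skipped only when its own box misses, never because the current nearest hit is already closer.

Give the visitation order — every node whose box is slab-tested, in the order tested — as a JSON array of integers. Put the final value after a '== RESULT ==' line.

Traverse from the root:
N0 x:[47/3,29] y:[8,35] z:[10,70/3] -> hit [47/3,70/3], descend [15, 17]
  N15 x:[47/3,61/3] y:[8,35] z:[32/3,65/3] -> hit [47/3,61/3], descend [11, 26]
    N11 x:[47/3,61/3] y:[20,35] z:[44/3,50/3] -> miss, prune
    N26 x:[47/3,55/3] y:[8,19] z:[32/3,65/3] -> hit [47/3,55/3], descend [6, 22]
      N6 x:[47/3,55/3] y:[8,19] z:[53/3,65/3] -> hit [53/3,55/3], descend [7, 24]
        N7 x:[47/3,52/3] y:[8,12] z:[20,65/3] -> miss, prune
        N24 x:[52/3,55/3] y:[17,19] z:[53/3,59/3] -> hit [53/3,55/3] leaf, test {P0@t=53/3}
      N22 x:[47/3,50/3] y:[12,19] z:[32/3,53/3] -> hit [47/3,50/3], descend [3, 8]
        N3 x:[47/3,50/3] y:[12,16] z:[49/3,53/3] -> miss, prune
        N8 x:[47/3,49/3] y:[15,19] z:[32/3,11] -> miss, prune
  N17 x:[70/3,29] y:[9,27] z:[10,70/3] -> hit [70/3,70/3], descend [21, 23]
    N21 x:[70/3,29] y:[19,27] z:[49/3,70/3] -> hit [70/3,70/3], descend [10, 12]
      N10 x:[70/3,29] y:[21,27] z:[61/3,70/3] -> hit [70/3,70/3], descend [5, 20]
        N5 x:[70/3,25] y:[25,27] z:[61/3,65/3] -> miss, prune
        N20 x:[85/3,29] y:[21,22] z:[65/3,70/3] -> miss, prune
      N12 x:[77/3,85/3] y:[19,27] z:[49/3,53/3] -> miss, prune
    N23 x:[25,26] y:[9,22] z:[10,46/3] -> miss, prune

Summary -> nodes [0, 15, 11, 26, 6, 7, 24, 22, 3, 8, 17, 21, 10, 5, 20, 12, 23]; box-tests=17; leaf-entries=1; first=P0

== RESULT ==
[0, 15, 11, 26, 6, 7, 24, 22, 3, 8, 17, 21, 10, 5, 20, 12, 23]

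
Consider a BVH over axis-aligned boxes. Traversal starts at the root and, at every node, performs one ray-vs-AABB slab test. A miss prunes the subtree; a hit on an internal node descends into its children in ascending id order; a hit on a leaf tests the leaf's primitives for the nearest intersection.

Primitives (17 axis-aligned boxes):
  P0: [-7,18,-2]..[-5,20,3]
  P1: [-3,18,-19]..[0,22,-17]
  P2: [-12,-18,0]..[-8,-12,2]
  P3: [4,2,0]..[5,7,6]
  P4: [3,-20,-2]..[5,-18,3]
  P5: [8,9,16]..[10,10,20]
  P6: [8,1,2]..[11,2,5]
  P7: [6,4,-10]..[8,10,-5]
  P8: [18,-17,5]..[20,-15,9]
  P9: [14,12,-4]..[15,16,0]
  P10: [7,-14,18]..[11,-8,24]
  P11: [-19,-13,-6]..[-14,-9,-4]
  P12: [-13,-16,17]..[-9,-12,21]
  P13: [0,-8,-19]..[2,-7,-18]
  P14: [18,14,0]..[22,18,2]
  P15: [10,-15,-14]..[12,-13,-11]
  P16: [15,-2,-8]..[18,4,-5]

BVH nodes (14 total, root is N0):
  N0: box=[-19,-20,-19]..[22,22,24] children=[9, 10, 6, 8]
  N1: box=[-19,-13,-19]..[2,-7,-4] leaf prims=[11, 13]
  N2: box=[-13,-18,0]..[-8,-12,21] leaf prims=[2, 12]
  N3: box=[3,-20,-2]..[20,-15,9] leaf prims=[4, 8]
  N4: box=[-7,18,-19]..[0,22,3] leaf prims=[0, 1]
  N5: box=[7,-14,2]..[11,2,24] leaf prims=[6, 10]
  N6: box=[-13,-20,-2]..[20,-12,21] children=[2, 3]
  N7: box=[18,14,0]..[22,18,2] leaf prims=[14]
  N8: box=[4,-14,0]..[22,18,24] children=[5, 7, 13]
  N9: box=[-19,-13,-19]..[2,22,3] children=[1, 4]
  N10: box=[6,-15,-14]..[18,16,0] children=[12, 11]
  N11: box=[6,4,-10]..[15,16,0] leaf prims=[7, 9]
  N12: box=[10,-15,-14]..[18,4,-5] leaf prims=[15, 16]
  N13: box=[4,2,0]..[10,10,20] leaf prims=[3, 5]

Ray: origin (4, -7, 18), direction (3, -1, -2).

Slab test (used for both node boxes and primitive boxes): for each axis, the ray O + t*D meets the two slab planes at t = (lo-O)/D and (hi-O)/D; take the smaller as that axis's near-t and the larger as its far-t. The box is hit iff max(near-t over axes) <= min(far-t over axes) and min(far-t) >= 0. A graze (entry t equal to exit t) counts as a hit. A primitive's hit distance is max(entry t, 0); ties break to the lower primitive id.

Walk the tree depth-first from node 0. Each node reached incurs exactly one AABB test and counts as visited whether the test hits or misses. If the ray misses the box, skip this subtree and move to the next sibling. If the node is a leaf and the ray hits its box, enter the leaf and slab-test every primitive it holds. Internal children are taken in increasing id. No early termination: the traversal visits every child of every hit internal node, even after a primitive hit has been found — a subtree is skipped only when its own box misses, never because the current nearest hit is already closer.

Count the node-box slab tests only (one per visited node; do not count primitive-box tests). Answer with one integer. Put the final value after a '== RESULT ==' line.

Trace the traversal:
N0 x:[-23/3,6] y:[-29,13] z:[-3,37/2] -> hit [-3,6], descend [6, 8, 9, 10]
  N6 x:[-17/3,16/3] y:[5,13] z:[-3/2,10] -> hit [5,16/3], descend [2, 3]
    N2 x:[-17/3,-4] y:[5,11] z:[-3/2,9] -> miss, prune
    N3 x:[-1/3,16/3] y:[8,13] z:[9/2,10] -> miss, prune
  N8 x:[0,6] y:[-25,7] z:[-3,9] -> hit [0,6], descend [5, 7, 13]
    N5 x:[1,7/3] y:[-9,7] z:[-3,8] -> hit [1,7/3] leaf, test {P6(miss), P10(miss)}
    N7 x:[14/3,6] y:[-25,-21] z:[8,9] -> miss, prune
    N13 x:[0,2] y:[-17,-9] z:[-1,9] -> miss, prune
  N9 x:[-23/3,-2/3] y:[-29,6] z:[15/2,37/2] -> miss, prune
  N10 x:[2/3,14/3] y:[-23,8] z:[9,16] -> miss, prune

Summary -> nodes [0, 6, 2, 3, 8, 5, 7, 13, 9, 10]; box-tests=10; leaf-entries=1; first=miss

== RESULT ==
10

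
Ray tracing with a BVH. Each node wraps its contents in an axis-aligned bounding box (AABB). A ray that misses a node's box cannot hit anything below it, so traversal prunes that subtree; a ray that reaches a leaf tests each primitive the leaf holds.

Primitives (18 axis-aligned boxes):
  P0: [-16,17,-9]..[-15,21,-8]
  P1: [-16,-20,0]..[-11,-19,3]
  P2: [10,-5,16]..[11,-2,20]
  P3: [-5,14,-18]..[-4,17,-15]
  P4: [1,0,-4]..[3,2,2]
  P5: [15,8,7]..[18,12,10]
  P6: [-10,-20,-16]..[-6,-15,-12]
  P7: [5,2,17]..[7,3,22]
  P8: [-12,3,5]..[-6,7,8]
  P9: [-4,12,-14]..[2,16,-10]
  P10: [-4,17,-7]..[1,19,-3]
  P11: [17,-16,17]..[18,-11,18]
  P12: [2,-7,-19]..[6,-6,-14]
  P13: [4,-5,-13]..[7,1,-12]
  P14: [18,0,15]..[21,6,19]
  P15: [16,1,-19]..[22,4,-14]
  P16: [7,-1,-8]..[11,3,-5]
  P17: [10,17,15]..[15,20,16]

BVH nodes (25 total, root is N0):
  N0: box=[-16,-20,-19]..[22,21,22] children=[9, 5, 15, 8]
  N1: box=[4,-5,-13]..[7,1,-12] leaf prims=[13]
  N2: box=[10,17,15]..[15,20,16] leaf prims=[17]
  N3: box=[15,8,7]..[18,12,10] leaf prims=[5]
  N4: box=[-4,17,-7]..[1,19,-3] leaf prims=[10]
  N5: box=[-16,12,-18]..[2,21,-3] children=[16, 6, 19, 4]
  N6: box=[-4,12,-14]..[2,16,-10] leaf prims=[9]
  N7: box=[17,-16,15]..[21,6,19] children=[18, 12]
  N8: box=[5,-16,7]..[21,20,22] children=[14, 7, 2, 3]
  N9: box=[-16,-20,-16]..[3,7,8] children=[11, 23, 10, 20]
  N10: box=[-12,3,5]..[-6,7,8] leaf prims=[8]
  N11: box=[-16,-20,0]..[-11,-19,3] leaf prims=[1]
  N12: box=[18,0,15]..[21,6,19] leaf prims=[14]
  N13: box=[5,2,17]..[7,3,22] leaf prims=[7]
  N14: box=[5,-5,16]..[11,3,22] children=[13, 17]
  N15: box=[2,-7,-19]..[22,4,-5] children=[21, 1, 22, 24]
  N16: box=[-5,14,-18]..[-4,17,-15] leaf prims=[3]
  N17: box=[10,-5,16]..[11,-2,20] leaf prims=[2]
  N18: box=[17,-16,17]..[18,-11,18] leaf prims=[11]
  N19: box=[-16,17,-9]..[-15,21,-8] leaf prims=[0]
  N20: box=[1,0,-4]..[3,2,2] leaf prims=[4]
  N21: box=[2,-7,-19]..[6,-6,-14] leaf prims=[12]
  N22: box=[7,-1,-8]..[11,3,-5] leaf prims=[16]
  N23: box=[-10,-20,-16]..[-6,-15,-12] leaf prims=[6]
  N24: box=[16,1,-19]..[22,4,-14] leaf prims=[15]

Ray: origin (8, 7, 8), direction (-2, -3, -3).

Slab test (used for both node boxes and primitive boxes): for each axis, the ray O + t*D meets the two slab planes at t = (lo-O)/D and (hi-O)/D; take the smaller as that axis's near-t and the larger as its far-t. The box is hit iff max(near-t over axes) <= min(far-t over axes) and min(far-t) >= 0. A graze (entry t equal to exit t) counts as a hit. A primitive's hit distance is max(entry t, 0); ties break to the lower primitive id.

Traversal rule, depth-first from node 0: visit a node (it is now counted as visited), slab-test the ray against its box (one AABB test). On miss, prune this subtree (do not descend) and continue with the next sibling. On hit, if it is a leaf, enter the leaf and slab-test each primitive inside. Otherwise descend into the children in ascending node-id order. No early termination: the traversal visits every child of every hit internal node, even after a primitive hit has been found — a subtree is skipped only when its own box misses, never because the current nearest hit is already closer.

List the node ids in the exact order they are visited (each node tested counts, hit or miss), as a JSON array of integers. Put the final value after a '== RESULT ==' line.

Trace the traversal:
N0 x:[-7,12] y:[-14/3,9] z:[-14/3,9] -> hit [-14/3,9], descend [5, 8, 9, 15]
  N5 x:[3,12] y:[-14/3,-5/3] z:[11/3,26/3] -> miss, prune
  N8 x:[-13/2,3/2] y:[-13/3,23/3] z:[-14/3,1/3] -> hit [-13/3,1/3], descend [2, 3, 7, 14]
    N2 x:[-7/2,-1] y:[-13/3,-10/3] z:[-8/3,-7/3] -> miss, prune
    N3 x:[-5,-7/2] y:[-5/3,-1/3] z:[-2/3,1/3] -> miss, prune
    N7 x:[-13/2,-9/2] y:[1/3,23/3] z:[-11/3,-7/3] -> miss, prune
    N14 x:[-3/2,3/2] y:[4/3,4] z:[-14/3,-8/3] -> miss, prune
  N9 x:[5/2,12] y:[0,9] z:[0,8] -> hit [5/2,8], descend [10, 11, 20, 23]
    N10 x:[7,10] y:[0,4/3] z:[0,1] -> miss, prune
    N11 x:[19/2,12] y:[26/3,9] z:[5/3,8/3] -> miss, prune
    N20 x:[5/2,7/2] y:[5/3,7/3] z:[2,4] -> miss, prune
    N23 x:[7,9] y:[22/3,9] z:[20/3,8] -> hit [22/3,8] leaf, test {P6@t=22/3}
  N15 x:[-7,3] y:[1,14/3] z:[13/3,9] -> miss, prune

13 AABB tests over nodes [0, 5, 8, 2, 3, 7, 14, 9, 10, 11, 20, 23, 15]; 1 leaf entered; closest P6.

== RESULT ==
[0, 5, 8, 2, 3, 7, 14, 9, 10, 11, 20, 23, 15]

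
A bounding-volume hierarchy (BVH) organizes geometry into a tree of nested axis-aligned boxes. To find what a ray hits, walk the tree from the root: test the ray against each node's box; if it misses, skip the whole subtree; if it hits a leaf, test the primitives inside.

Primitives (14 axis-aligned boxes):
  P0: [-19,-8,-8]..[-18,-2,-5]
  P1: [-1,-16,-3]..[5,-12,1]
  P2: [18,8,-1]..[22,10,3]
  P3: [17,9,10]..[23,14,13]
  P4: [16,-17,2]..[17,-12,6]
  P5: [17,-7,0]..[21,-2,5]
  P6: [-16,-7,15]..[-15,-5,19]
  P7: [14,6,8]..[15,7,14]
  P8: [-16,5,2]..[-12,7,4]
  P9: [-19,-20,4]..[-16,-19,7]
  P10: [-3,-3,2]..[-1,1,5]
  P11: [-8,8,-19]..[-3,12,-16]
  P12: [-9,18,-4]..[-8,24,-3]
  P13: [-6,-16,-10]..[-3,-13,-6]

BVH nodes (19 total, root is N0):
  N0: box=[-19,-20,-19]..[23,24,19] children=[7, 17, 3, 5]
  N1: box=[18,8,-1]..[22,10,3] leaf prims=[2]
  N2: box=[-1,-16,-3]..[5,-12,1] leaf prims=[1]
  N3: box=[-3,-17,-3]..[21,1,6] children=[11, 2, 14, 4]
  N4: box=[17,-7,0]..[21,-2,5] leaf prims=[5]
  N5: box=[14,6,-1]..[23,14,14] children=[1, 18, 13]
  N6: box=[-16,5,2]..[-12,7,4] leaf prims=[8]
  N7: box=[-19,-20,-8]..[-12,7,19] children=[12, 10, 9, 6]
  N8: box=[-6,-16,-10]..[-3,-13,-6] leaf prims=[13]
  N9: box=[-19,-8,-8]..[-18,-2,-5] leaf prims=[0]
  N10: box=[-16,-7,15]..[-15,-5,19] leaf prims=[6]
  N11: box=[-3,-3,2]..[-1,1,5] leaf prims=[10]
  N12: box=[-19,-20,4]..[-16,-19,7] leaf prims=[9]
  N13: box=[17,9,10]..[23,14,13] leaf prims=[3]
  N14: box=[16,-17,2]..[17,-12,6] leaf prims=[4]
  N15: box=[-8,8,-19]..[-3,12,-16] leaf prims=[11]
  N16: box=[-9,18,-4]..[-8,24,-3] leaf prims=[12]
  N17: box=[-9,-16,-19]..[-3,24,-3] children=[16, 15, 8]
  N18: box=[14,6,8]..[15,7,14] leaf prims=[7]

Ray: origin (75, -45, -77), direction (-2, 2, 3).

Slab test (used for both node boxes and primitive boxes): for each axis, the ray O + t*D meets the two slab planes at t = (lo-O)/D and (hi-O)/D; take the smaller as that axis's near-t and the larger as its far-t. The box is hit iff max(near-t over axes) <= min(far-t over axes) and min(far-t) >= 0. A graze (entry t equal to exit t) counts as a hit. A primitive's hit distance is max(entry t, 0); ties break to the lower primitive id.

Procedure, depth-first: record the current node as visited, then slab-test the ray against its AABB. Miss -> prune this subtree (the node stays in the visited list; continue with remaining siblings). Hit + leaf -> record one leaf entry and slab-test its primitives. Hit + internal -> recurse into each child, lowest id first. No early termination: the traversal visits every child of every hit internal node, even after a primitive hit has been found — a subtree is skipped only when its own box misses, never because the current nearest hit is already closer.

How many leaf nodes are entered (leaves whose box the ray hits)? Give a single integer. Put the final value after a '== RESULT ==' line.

Trace the traversal:
N0 x:[26,47] y:[25/2,69/2] z:[58/3,32] -> hit [26,32], descend [3, 5, 7, 17]
  N3 x:[27,39] y:[14,23] z:[74/3,83/3] -> miss, prune
  N5 x:[26,61/2] y:[51/2,59/2] z:[76/3,91/3] -> hit [26,59/2], descend [1, 13, 18]
    N1 x:[53/2,57/2] y:[53/2,55/2] z:[76/3,80/3] -> hit [53/2,80/3] leaf, test {P2@t=53/2}
    N13 x:[26,29] y:[27,59/2] z:[29,30] -> hit [29,29] leaf, test {P3@t=29}
    N18 x:[30,61/2] y:[51/2,26] z:[85/3,91/3] -> miss, prune
  N7 x:[87/2,47] y:[25/2,26] z:[23,32] -> miss, prune
  N17 x:[39,42] y:[29/2,69/2] z:[58/3,74/3] -> miss, prune

8 AABB tests over nodes [0, 3, 5, 1, 13, 18, 7, 17]; 2 leaves entered; closest P2.

== RESULT ==
2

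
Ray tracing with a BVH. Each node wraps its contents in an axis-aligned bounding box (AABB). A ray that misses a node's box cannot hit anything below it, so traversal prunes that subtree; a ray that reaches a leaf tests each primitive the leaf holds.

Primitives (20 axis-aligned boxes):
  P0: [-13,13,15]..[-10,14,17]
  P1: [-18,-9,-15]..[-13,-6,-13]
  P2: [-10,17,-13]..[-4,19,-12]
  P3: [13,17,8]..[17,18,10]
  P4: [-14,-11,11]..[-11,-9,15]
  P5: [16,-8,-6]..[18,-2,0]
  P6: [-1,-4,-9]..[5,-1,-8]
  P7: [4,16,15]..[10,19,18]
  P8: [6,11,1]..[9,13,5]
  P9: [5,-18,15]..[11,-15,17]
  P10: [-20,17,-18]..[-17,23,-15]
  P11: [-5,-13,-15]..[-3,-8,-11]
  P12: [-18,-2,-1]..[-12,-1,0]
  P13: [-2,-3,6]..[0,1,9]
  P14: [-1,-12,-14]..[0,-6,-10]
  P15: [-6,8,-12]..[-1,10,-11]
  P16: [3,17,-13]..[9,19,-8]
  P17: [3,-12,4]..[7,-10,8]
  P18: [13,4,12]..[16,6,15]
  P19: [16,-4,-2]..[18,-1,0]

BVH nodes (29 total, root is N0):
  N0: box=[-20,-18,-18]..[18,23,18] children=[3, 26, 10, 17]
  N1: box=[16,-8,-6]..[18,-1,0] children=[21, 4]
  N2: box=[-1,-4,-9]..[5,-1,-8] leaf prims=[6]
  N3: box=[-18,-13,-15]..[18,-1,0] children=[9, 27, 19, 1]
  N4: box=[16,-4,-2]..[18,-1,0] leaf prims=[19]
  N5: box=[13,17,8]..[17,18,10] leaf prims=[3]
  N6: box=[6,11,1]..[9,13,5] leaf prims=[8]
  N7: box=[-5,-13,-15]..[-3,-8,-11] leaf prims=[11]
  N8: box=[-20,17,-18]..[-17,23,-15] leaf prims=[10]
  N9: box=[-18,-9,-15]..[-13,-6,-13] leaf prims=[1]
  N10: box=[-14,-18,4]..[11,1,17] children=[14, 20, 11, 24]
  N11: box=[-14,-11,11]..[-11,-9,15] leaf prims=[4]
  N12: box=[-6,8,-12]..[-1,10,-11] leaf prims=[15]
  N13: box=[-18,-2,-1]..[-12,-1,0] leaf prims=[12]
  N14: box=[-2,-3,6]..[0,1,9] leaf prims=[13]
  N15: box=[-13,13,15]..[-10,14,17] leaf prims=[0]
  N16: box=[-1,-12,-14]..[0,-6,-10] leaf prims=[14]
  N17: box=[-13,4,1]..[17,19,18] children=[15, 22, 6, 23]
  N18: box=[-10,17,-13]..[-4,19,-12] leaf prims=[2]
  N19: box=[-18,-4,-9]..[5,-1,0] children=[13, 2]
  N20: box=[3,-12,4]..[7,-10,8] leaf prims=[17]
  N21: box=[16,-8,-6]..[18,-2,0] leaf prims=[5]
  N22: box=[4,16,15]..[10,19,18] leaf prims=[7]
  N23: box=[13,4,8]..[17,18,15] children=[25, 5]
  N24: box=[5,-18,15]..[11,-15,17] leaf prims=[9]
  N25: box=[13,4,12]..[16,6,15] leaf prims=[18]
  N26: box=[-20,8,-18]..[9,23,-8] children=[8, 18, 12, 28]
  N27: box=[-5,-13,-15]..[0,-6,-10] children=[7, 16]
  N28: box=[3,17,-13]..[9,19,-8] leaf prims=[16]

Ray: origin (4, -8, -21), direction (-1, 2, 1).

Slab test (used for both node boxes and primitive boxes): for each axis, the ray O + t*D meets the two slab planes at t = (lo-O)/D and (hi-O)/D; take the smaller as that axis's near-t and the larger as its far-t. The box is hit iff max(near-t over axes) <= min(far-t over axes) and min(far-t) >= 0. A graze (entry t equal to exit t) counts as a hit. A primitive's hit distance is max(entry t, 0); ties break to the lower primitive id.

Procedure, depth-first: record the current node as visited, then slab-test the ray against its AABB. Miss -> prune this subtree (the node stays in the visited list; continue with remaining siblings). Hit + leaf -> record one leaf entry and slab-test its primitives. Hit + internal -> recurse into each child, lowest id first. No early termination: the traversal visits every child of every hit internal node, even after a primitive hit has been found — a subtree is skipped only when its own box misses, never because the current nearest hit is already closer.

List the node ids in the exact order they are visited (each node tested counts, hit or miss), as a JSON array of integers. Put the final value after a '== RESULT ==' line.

Walk:
N0 x:[-14,24] y:[-5,31/2] z:[3,39] -> hit [3,31/2], descend [3, 10, 17, 26]
  N3 x:[-14,22] y:[-5/2,7/2] z:[6,21] -> miss, prune
  N10 x:[-7,18] y:[-5,9/2] z:[25,38] -> miss, prune
  N17 x:[-13,17] y:[6,27/2] z:[22,39] -> miss, prune
  N26 x:[-5,24] y:[8,31/2] z:[3,13] -> hit [8,13], descend [8, 12, 18, 28]
    N8 x:[21,24] y:[25/2,31/2] z:[3,6] -> miss, prune
    N12 x:[5,10] y:[8,9] z:[9,10] -> hit [9,9] leaf, test {P15@t=9}
    N18 x:[8,14] y:[25/2,27/2] z:[8,9] -> miss, prune
    N28 x:[-5,1] y:[25/2,27/2] z:[8,13] -> miss, prune

Visited [0, 3, 10, 17, 26, 8, 12, 18, 28]. Tests: 9 box, 1 leaf. Nearest: P15.

== RESULT ==
[0, 3, 10, 17, 26, 8, 12, 18, 28]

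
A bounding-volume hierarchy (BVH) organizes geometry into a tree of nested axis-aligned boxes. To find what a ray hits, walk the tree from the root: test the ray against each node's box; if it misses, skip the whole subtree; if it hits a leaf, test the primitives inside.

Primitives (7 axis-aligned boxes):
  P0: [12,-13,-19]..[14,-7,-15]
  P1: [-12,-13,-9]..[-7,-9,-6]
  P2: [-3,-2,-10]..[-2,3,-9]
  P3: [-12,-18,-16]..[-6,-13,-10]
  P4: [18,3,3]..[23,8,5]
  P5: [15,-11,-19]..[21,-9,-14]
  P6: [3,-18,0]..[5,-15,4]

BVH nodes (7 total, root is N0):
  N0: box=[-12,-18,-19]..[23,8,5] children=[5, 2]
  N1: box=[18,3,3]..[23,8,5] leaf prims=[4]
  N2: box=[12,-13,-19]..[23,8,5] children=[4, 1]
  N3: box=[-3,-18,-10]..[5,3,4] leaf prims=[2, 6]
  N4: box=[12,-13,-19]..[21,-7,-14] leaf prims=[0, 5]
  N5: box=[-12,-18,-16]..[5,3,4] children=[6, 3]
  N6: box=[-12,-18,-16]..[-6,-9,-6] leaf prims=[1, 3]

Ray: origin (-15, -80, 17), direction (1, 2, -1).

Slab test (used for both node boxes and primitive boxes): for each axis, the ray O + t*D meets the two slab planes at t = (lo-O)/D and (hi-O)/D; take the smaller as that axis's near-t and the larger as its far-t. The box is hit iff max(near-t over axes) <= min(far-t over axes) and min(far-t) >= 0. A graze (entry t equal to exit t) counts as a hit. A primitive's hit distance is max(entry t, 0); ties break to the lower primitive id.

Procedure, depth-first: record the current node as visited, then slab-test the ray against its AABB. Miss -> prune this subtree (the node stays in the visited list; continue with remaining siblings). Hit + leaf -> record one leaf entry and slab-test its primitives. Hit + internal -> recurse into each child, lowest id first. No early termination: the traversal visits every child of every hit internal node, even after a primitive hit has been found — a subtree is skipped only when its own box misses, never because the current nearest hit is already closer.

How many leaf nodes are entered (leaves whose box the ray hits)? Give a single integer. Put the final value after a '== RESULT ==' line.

Traverse from the root:
N0 x:[3,38] y:[31,44] z:[12,36] -> hit [31,36], descend [2, 5]
  N2 x:[27,38] y:[67/2,44] z:[12,36] -> hit [67/2,36], descend [1, 4]
    N1 x:[33,38] y:[83/2,44] z:[12,14] -> miss, prune
    N4 x:[27,36] y:[67/2,73/2] z:[31,36] -> hit [67/2,36] leaf, test {P0(miss), P5@t=69/2}
  N5 x:[3,20] y:[31,83/2] z:[13,33] -> miss, prune

Summary -> nodes [0, 2, 1, 4, 5]; box-tests=5; leaf-entries=1; first=P5

== RESULT ==
1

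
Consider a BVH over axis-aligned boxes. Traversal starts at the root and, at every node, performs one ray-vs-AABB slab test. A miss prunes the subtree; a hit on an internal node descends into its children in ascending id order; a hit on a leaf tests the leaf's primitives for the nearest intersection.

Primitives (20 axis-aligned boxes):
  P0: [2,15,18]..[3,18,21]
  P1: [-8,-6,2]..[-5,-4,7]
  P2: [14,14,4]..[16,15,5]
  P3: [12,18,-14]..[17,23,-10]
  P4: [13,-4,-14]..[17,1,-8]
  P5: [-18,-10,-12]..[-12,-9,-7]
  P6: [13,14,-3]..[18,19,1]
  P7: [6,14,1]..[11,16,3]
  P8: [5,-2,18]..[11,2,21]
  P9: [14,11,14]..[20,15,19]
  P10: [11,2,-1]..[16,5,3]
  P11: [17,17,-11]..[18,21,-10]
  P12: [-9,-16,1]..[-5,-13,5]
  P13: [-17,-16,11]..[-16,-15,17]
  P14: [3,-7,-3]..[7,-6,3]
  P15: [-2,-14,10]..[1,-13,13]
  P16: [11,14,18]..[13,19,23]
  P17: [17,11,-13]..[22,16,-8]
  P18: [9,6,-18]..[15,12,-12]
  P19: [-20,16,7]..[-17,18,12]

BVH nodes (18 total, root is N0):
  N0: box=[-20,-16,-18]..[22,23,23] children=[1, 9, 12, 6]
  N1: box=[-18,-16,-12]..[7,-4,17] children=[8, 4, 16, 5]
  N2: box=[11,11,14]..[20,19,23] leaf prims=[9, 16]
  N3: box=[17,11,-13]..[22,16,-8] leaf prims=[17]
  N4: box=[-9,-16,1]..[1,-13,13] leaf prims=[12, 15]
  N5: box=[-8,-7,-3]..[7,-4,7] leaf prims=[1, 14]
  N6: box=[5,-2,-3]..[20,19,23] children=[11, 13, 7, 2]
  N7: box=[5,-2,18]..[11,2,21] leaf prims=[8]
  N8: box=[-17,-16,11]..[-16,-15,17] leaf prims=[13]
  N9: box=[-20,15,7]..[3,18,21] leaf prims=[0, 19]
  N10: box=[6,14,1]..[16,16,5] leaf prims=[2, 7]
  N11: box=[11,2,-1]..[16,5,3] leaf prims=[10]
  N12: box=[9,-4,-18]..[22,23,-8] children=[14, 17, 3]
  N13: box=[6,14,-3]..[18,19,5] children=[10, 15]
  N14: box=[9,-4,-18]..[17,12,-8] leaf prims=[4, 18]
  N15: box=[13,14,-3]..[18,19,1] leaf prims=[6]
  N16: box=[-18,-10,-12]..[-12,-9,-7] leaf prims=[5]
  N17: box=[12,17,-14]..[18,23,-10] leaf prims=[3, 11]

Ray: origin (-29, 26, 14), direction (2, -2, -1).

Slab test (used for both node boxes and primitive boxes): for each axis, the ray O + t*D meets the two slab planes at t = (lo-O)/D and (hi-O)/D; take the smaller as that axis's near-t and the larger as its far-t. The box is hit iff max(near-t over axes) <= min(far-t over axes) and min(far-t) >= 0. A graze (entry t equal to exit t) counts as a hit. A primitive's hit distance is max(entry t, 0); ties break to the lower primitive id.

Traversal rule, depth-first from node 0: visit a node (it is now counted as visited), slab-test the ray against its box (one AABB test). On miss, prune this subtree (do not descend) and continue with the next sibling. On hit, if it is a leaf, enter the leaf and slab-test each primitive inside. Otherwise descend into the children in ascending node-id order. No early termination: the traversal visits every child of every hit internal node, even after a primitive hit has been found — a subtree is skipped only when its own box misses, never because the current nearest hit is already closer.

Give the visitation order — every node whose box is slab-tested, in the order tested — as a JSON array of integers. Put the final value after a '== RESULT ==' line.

Trace the traversal:
N0 x:[9/2,51/2] y:[3/2,21] z:[-9,32] -> hit [9/2,21], descend [1, 6, 9, 12]
  N1 x:[11/2,18] y:[15,21] z:[-3,26] -> hit [15,18], descend [4, 5, 8, 16]
    N4 x:[10,15] y:[39/2,21] z:[1,13] -> miss, prune
    N5 x:[21/2,18] y:[15,33/2] z:[7,17] -> hit [15,33/2] leaf, test {P1(miss), P14@t=16}
    N8 x:[6,13/2] y:[41/2,21] z:[-3,3] -> miss, prune
    N16 x:[11/2,17/2] y:[35/2,18] z:[21,26] -> miss, prune
  N6 x:[17,49/2] y:[7/2,14] z:[-9,17] -> miss, prune
  N9 x:[9/2,16] y:[4,11/2] z:[-7,7] -> hit [9/2,11/2] leaf, test {P0(miss), P19@t=9/2}
  N12 x:[19,51/2] y:[3/2,15] z:[22,32] -> miss, prune

Visited [0, 1, 4, 5, 8, 16, 6, 9, 12]. Tests: 9 box, 2 leaf. Nearest: P19.

== RESULT ==
[0, 1, 4, 5, 8, 16, 6, 9, 12]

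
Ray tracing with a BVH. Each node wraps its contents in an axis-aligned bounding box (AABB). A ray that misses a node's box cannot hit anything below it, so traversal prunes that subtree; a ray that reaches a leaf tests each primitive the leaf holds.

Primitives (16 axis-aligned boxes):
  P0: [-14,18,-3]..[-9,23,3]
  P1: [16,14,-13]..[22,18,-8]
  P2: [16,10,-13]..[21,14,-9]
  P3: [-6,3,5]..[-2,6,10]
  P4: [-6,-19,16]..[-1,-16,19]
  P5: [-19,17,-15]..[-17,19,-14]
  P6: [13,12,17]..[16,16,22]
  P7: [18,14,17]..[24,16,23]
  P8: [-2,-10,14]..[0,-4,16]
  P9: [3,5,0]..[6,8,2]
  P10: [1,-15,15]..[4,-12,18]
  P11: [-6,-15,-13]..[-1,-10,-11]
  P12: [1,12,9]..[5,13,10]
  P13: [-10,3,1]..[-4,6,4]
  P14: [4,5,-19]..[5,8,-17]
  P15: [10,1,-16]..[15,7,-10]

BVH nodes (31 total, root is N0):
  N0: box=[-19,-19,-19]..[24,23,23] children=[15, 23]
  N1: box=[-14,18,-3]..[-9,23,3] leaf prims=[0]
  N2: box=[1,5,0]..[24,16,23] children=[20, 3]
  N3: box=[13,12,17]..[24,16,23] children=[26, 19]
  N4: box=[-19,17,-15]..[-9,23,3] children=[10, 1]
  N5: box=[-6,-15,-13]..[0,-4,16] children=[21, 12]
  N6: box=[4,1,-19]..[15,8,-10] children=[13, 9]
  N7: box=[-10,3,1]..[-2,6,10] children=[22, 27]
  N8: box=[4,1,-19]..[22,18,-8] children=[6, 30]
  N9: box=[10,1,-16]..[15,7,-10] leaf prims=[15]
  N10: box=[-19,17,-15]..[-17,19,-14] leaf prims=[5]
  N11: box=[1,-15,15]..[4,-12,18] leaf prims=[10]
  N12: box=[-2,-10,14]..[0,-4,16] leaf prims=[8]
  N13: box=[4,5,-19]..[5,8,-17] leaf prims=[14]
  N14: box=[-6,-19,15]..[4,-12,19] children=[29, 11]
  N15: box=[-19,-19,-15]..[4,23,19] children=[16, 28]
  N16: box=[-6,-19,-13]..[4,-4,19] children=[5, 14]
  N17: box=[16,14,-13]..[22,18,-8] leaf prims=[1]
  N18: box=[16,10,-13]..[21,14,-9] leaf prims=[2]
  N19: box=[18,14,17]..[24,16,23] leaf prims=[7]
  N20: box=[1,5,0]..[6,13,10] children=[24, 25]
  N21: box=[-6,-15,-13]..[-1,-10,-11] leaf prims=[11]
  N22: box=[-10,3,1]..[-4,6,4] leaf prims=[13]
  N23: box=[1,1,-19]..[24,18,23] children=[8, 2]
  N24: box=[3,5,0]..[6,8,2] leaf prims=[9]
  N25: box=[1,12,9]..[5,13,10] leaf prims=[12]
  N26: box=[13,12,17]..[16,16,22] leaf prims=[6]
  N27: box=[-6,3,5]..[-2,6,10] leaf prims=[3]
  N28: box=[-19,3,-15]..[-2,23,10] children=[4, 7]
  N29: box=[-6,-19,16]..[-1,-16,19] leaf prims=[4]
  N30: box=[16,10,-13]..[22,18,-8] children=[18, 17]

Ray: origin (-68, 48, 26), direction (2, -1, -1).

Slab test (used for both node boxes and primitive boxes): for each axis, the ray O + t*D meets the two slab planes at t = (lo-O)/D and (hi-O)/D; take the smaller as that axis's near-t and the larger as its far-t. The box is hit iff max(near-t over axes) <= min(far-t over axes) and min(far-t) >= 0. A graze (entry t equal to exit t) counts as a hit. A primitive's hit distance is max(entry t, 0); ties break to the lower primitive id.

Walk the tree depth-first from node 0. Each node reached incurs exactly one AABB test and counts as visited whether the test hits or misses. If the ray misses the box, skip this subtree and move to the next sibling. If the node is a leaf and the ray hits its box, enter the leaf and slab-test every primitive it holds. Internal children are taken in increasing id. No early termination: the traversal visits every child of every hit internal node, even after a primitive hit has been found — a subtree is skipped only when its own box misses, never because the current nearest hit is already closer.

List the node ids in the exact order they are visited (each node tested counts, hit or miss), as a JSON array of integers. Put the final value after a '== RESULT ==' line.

Walk:
N0 x:[49/2,46] y:[25,67] z:[3,45] -> hit [25,45], descend [15, 23]
  N15 x:[49/2,36] y:[25,67] z:[7,41] -> hit [25,36], descend [16, 28]
    N16 x:[31,36] y:[52,67] z:[7,39] -> miss, prune
    N28 x:[49/2,33] y:[25,45] z:[16,41] -> hit [25,33], descend [4, 7]
      N4 x:[49/2,59/2] y:[25,31] z:[23,41] -> hit [25,59/2], descend [1, 10]
        N1 x:[27,59/2] y:[25,30] z:[23,29] -> hit [27,29] leaf, test {P0@t=27}
        N10 x:[49/2,51/2] y:[29,31] z:[40,41] -> miss, prune
      N7 x:[29,33] y:[42,45] z:[16,25] -> miss, prune
  N23 x:[69/2,46] y:[30,47] z:[3,45] -> hit [69/2,45], descend [2, 8]
    N2 x:[69/2,46] y:[32,43] z:[3,26] -> miss, prune
    N8 x:[36,45] y:[30,47] z:[34,45] -> hit [36,45], descend [6, 30]
      N6 x:[36,83/2] y:[40,47] z:[36,45] -> hit [40,83/2], descend [9, 13]
        N9 x:[39,83/2] y:[41,47] z:[36,42] -> hit [41,83/2] leaf, test {P15@t=41}
        N13 x:[36,73/2] y:[40,43] z:[43,45] -> miss, prune
      N30 x:[42,45] y:[30,38] z:[34,39] -> miss, prune

Summary -> nodes [0, 15, 16, 28, 4, 1, 10, 7, 23, 2, 8, 6, 9, 13, 30]; box-tests=15; leaf-entries=2; first=P0

== RESULT ==
[0, 15, 16, 28, 4, 1, 10, 7, 23, 2, 8, 6, 9, 13, 30]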